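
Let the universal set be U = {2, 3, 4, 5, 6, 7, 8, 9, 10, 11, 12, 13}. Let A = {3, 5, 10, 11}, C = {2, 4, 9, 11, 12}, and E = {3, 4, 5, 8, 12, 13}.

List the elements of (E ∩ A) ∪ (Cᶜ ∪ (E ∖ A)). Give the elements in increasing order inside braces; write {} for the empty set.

E ∩ A = {3, 5}
Cᶜ = {3, 5, 6, 7, 8, 10, 13}
E ∖ A = {4, 8, 12, 13}
Cᶜ ∪ (E ∖ A) = {3, 4, 5, 6, 7, 8, 10, 12, 13}
(E ∩ A) ∪ (Cᶜ ∪ (E ∖ A)) = {3, 4, 5, 6, 7, 8, 10, 12, 13}

{3, 4, 5, 6, 7, 8, 10, 12, 13}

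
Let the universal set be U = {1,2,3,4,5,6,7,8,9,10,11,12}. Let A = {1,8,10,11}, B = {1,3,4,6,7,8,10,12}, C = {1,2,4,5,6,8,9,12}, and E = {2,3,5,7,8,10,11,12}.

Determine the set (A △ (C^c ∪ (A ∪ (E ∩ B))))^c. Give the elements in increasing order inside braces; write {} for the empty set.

C^c = {3,7,10,11}
E ∩ B = {3,7,8,10,12}
A ∪ (E ∩ B) = {1,3,7,8,10,11,12}
C^c ∪ (A ∪ (E ∩ B)) = {1,3,7,8,10,11,12}
A △ (C^c ∪ (A ∪ (E ∩ B))) = {3,7,12}
(A △ (C^c ∪ (A ∪ (E ∩ B))))^c = {1,2,4,5,6,8,9,10,11}

{1,2,4,5,6,8,9,10,11}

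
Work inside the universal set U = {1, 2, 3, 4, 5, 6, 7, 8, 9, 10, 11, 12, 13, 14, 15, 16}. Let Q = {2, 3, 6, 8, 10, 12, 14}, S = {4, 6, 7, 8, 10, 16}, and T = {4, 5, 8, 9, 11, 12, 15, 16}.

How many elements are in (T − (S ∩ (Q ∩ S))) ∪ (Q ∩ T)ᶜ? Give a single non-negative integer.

15

Q ∩ S = {6, 8, 10}
S ∩ (Q ∩ S) = {6, 8, 10}
T − (S ∩ (Q ∩ S)) = {4, 5, 9, 11, 12, 15, 16}
Q ∩ T = {8, 12}
(Q ∩ T)ᶜ = {1, 2, 3, 4, 5, 6, 7, 9, 10, 11, 13, 14, 15, 16}
(T − (S ∩ (Q ∩ S))) ∪ (Q ∩ T)ᶜ = {1, 2, 3, 4, 5, 6, 7, 9, 10, 11, 12, 13, 14, 15, 16}
|(T − (S ∩ (Q ∩ S))) ∪ (Q ∩ T)ᶜ| = 15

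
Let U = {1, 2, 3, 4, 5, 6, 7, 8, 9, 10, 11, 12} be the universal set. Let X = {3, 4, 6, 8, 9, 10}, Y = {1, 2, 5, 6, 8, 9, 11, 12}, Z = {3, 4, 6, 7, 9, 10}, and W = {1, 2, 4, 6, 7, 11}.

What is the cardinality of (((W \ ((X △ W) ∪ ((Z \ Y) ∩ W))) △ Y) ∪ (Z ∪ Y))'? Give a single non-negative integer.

0

X △ W = {1, 2, 3, 7, 8, 9, 10, 11}
Z \ Y = {3, 4, 7, 10}
(Z \ Y) ∩ W = {4, 7}
(X △ W) ∪ ((Z \ Y) ∩ W) = {1, 2, 3, 4, 7, 8, 9, 10, 11}
W \ ((X △ W) ∪ ((Z \ Y) ∩ W)) = {6}
(W \ ((X △ W) ∪ ((Z \ Y) ∩ W))) △ Y = {1, 2, 5, 8, 9, 11, 12}
Z ∪ Y = {1, 2, 3, 4, 5, 6, 7, 8, 9, 10, 11, 12}
((W \ ((X △ W) ∪ ((Z \ Y) ∩ W))) △ Y) ∪ (Z ∪ Y) = {1, 2, 3, 4, 5, 6, 7, 8, 9, 10, 11, 12}
(((W \ ((X △ W) ∪ ((Z \ Y) ∩ W))) △ Y) ∪ (Z ∪ Y))' = {}
|(((W \ ((X △ W) ∪ ((Z \ Y) ∩ W))) △ Y) ∪ (Z ∪ Y))'| = 0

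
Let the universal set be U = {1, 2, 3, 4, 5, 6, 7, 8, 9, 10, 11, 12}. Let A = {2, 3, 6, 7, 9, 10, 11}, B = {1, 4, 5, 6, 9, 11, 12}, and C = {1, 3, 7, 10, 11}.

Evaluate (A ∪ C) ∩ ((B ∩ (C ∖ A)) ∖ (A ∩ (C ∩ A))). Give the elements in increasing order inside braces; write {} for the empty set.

{1}

A ∪ C = {1, 2, 3, 6, 7, 9, 10, 11}
C ∖ A = {1}
B ∩ (C ∖ A) = {1}
C ∩ A = {3, 7, 10, 11}
A ∩ (C ∩ A) = {3, 7, 10, 11}
(B ∩ (C ∖ A)) ∖ (A ∩ (C ∩ A)) = {1}
(A ∪ C) ∩ ((B ∩ (C ∖ A)) ∖ (A ∩ (C ∩ A))) = {1}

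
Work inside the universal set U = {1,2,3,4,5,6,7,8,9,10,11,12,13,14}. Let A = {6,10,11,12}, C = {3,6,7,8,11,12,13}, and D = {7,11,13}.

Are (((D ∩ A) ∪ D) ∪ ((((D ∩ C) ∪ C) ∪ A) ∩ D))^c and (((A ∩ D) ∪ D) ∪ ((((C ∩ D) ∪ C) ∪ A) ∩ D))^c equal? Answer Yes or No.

Yes

D ∩ A = {11}
(D ∩ A) ∪ D = {7,11,13}
D ∩ C = {7,11,13}
(D ∩ C) ∪ C = {3,6,7,8,11,12,13}
((D ∩ C) ∪ C) ∪ A = {3,6,7,8,10,11,12,13}
(((D ∩ C) ∪ C) ∪ A) ∩ D = {7,11,13}
((D ∩ A) ∪ D) ∪ ((((D ∩ C) ∪ C) ∪ A) ∩ D) = {7,11,13}
(((D ∩ A) ∪ D) ∪ ((((D ∩ C) ∪ C) ∪ A) ∩ D))^c = {1,2,3,4,5,6,8,9,10,12,14}
A ∩ D = {11}
(A ∩ D) ∪ D = {7,11,13}
C ∩ D = {7,11,13}
(C ∩ D) ∪ C = {3,6,7,8,11,12,13}
((C ∩ D) ∪ C) ∪ A = {3,6,7,8,10,11,12,13}
(((C ∩ D) ∪ C) ∪ A) ∩ D = {7,11,13}
((A ∩ D) ∪ D) ∪ ((((C ∩ D) ∪ C) ∪ A) ∩ D) = {7,11,13}
(((A ∩ D) ∪ D) ∪ ((((C ∩ D) ∪ C) ∪ A) ∩ D))^c = {1,2,3,4,5,6,8,9,10,12,14}
Both equal {1,2,3,4,5,6,8,9,10,12,14}, so (((D ∩ A) ∪ D) ∪ ((((D ∩ C) ∪ C) ∪ A) ∩ D))^c = (((A ∩ D) ∪ D) ∪ ((((C ∩ D) ∪ C) ∪ A) ∩ D))^c.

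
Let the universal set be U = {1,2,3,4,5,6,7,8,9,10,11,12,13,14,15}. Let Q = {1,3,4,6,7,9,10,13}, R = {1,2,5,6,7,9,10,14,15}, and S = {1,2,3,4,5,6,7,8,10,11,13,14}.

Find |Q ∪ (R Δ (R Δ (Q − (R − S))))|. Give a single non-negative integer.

R − S = {9,15}
Q − (R − S) = {1,3,4,6,7,10,13}
R Δ (Q − (R − S)) = {2,3,4,5,9,13,14,15}
R Δ (R Δ (Q − (R − S))) = {1,3,4,6,7,10,13}
Q ∪ (R Δ (R Δ (Q − (R − S)))) = {1,3,4,6,7,9,10,13}
|Q ∪ (R Δ (R Δ (Q − (R − S))))| = 8

8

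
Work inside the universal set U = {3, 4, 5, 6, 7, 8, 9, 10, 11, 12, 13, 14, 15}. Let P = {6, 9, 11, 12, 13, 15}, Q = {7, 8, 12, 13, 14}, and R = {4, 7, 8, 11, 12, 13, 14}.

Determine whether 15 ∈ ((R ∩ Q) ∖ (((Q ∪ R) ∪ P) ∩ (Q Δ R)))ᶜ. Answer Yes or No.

Yes

15 ∉ R and 15 ∉ Q, so 15 ∉ R ∩ Q
15 ∉ Q and 15 ∉ R, so 15 ∉ Q ∪ R
15 ∉ (Q ∪ R) and 15 ∈ P, so 15 ∈ (Q ∪ R) ∪ P
15 ∉ Q and 15 ∉ R, so 15 ∉ Q Δ R
15 ∈ ((Q ∪ R) ∪ P) and 15 ∉ (Q Δ R), so 15 ∉ ((Q ∪ R) ∪ P) ∩ (Q Δ R)
15 ∉ (R ∩ Q) and 15 ∉ (((Q ∪ R) ∪ P) ∩ (Q Δ R)), so 15 ∉ (R ∩ Q) ∖ (((Q ∪ R) ∪ P) ∩ (Q Δ R))
15 ∈ ((R ∩ Q) ∖ (((Q ∪ R) ∪ P) ∩ (Q Δ R)))ᶜ since 15 ∉ ((R ∩ Q) ∖ (((Q ∪ R) ∪ P) ∩ (Q Δ R)))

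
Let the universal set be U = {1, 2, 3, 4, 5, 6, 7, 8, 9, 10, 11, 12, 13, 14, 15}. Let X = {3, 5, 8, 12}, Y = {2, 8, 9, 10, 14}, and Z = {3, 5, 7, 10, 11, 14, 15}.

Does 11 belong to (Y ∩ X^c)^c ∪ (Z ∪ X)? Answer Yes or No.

11 ∉ X, so 11 ∈ X^c
11 ∉ Y and 11 ∈ X^c, so 11 ∉ Y ∩ X^c
11 ∈ (Y ∩ X^c)^c since 11 ∉ (Y ∩ X^c)
11 ∈ Z and 11 ∉ X, so 11 ∈ Z ∪ X
11 ∈ (Y ∩ X^c)^c and 11 ∈ (Z ∪ X), so 11 ∈ (Y ∩ X^c)^c ∪ (Z ∪ X)

Yes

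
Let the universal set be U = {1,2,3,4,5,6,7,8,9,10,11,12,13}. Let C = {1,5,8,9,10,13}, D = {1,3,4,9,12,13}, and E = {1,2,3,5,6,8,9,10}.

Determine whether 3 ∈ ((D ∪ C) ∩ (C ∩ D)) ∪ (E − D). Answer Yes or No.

No

3 ∈ D and 3 ∉ C, so 3 ∈ D ∪ C
3 ∉ C and 3 ∈ D, so 3 ∉ C ∩ D
3 ∈ (D ∪ C) and 3 ∉ (C ∩ D), so 3 ∉ (D ∪ C) ∩ (C ∩ D)
3 ∈ E and 3 ∈ D, so 3 ∉ E − D
3 ∉ ((D ∪ C) ∩ (C ∩ D)) and 3 ∉ (E − D), so 3 ∉ ((D ∪ C) ∩ (C ∩ D)) ∪ (E − D)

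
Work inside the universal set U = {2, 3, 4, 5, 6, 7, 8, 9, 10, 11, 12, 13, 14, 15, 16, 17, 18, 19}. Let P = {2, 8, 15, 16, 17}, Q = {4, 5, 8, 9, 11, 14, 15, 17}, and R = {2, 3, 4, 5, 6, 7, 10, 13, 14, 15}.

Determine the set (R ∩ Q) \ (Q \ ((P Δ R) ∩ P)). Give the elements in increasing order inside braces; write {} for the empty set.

{}

R ∩ Q = {4, 5, 14, 15}
P Δ R = {3, 4, 5, 6, 7, 8, 10, 13, 14, 16, 17}
(P Δ R) ∩ P = {8, 16, 17}
Q \ ((P Δ R) ∩ P) = {4, 5, 9, 11, 14, 15}
(R ∩ Q) \ (Q \ ((P Δ R) ∩ P)) = {}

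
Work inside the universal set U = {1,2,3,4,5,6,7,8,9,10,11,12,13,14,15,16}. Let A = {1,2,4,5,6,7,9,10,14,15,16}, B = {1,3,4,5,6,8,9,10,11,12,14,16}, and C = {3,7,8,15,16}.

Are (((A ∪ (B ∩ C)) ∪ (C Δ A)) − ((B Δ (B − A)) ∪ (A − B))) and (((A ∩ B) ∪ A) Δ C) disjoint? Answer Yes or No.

B ∩ C = {3,8,16}
A ∪ (B ∩ C) = {1,2,3,4,5,6,7,8,9,10,14,15,16}
C Δ A = {1,2,3,4,5,6,8,9,10,14}
(A ∪ (B ∩ C)) ∪ (C Δ A) = {1,2,3,4,5,6,7,8,9,10,14,15,16}
B − A = {3,8,11,12}
B Δ (B − A) = {1,4,5,6,9,10,14,16}
A − B = {2,7,15}
(B Δ (B − A)) ∪ (A − B) = {1,2,4,5,6,7,9,10,14,15,16}
((A ∪ (B ∩ C)) ∪ (C Δ A)) − ((B Δ (B − A)) ∪ (A − B)) = {3,8}
A ∩ B = {1,4,5,6,9,10,14,16}
(A ∩ B) ∪ A = {1,2,4,5,6,7,9,10,14,15,16}
((A ∩ B) ∪ A) Δ C = {1,2,3,4,5,6,8,9,10,14}
3 lies in both, so they are not disjoint.

No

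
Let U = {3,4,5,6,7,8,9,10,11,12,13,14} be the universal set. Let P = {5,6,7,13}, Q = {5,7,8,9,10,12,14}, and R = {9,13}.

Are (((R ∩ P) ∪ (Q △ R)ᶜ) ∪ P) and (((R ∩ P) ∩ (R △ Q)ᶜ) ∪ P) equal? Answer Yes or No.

R ∩ P = {13}
Q △ R = {5,7,8,10,12,13,14}
(Q △ R)ᶜ = {3,4,6,9,11}
(R ∩ P) ∪ (Q △ R)ᶜ = {3,4,6,9,11,13}
((R ∩ P) ∪ (Q △ R)ᶜ) ∪ P = {3,4,5,6,7,9,11,13}
R △ Q = {5,7,8,10,12,13,14}
(R △ Q)ᶜ = {3,4,6,9,11}
(R ∩ P) ∩ (R △ Q)ᶜ = {}
((R ∩ P) ∩ (R △ Q)ᶜ) ∪ P = {5,6,7,13}
3 ∈ ((R ∩ P) ∪ (Q △ R)ᶜ) ∪ P but 3 ∉ ((R ∩ P) ∩ (R △ Q)ᶜ) ∪ P, so they differ.

No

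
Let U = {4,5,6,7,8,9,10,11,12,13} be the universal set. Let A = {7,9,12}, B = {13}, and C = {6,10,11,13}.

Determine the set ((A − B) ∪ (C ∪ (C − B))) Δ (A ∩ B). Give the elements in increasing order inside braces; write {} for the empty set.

{6,7,9,10,11,12,13}

A − B = {7,9,12}
C − B = {6,10,11}
C ∪ (C − B) = {6,10,11,13}
(A − B) ∪ (C ∪ (C − B)) = {6,7,9,10,11,12,13}
A ∩ B = {}
((A − B) ∪ (C ∪ (C − B))) Δ (A ∩ B) = {6,7,9,10,11,12,13}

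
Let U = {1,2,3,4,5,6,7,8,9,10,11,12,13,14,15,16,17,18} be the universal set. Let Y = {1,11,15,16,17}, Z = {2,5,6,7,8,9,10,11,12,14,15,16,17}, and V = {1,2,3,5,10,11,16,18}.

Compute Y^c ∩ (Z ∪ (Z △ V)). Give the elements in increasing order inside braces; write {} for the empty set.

Y^c = {2,3,4,5,6,7,8,9,10,12,13,14,18}
Z △ V = {1,3,6,7,8,9,12,14,15,17,18}
Z ∪ (Z △ V) = {1,2,3,5,6,7,8,9,10,11,12,14,15,16,17,18}
Y^c ∩ (Z ∪ (Z △ V)) = {2,3,5,6,7,8,9,10,12,14,18}

{2,3,5,6,7,8,9,10,12,14,18}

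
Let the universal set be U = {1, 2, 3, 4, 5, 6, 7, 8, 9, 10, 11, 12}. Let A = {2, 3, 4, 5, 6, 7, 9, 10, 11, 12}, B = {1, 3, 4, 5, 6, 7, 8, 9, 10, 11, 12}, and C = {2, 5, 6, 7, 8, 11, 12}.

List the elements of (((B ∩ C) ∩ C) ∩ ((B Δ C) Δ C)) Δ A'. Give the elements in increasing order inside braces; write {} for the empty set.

B ∩ C = {5, 6, 7, 8, 11, 12}
(B ∩ C) ∩ C = {5, 6, 7, 8, 11, 12}
B Δ C = {1, 2, 3, 4, 9, 10}
(B Δ C) Δ C = {1, 3, 4, 5, 6, 7, 8, 9, 10, 11, 12}
((B ∩ C) ∩ C) ∩ ((B Δ C) Δ C) = {5, 6, 7, 8, 11, 12}
A' = {1, 8}
(((B ∩ C) ∩ C) ∩ ((B Δ C) Δ C)) Δ A' = {1, 5, 6, 7, 11, 12}

{1, 5, 6, 7, 11, 12}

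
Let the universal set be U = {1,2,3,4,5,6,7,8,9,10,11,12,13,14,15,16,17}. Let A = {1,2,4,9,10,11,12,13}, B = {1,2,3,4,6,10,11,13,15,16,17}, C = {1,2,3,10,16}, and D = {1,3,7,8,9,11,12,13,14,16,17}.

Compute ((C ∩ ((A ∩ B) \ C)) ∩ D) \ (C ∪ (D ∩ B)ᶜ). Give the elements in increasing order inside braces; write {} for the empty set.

A ∩ B = {1,2,4,10,11,13}
(A ∩ B) \ C = {4,11,13}
C ∩ ((A ∩ B) \ C) = {}
(C ∩ ((A ∩ B) \ C)) ∩ D = {}
D ∩ B = {1,3,11,13,16,17}
(D ∩ B)ᶜ = {2,4,5,6,7,8,9,10,12,14,15}
C ∪ (D ∩ B)ᶜ = {1,2,3,4,5,6,7,8,9,10,12,14,15,16}
((C ∩ ((A ∩ B) \ C)) ∩ D) \ (C ∪ (D ∩ B)ᶜ) = {}

{}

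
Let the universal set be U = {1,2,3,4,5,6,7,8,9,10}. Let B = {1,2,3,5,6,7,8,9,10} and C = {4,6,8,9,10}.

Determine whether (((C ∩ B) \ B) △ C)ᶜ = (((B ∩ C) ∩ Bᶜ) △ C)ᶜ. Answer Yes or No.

Yes

C ∩ B = {6,8,9,10}
(C ∩ B) \ B = {}
((C ∩ B) \ B) △ C = {4,6,8,9,10}
(((C ∩ B) \ B) △ C)ᶜ = {1,2,3,5,7}
B ∩ C = {6,8,9,10}
Bᶜ = {4}
(B ∩ C) ∩ Bᶜ = {}
((B ∩ C) ∩ Bᶜ) △ C = {4,6,8,9,10}
(((B ∩ C) ∩ Bᶜ) △ C)ᶜ = {1,2,3,5,7}
Both equal {1,2,3,5,7}, so (((C ∩ B) \ B) △ C)ᶜ = (((B ∩ C) ∩ Bᶜ) △ C)ᶜ.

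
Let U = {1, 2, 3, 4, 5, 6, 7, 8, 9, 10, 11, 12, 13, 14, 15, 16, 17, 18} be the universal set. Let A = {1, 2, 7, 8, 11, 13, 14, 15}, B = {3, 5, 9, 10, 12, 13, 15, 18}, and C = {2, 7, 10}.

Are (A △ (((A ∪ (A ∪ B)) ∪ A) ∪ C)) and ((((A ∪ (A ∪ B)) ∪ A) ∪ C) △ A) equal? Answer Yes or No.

Yes

A ∪ B = {1, 2, 3, 5, 7, 8, 9, 10, 11, 12, 13, 14, 15, 18}
A ∪ (A ∪ B) = {1, 2, 3, 5, 7, 8, 9, 10, 11, 12, 13, 14, 15, 18}
(A ∪ (A ∪ B)) ∪ A = {1, 2, 3, 5, 7, 8, 9, 10, 11, 12, 13, 14, 15, 18}
((A ∪ (A ∪ B)) ∪ A) ∪ C = {1, 2, 3, 5, 7, 8, 9, 10, 11, 12, 13, 14, 15, 18}
A △ (((A ∪ (A ∪ B)) ∪ A) ∪ C) = {3, 5, 9, 10, 12, 18}
(((A ∪ (A ∪ B)) ∪ A) ∪ C) △ A = {3, 5, 9, 10, 12, 18}
Both equal {3, 5, 9, 10, 12, 18}, so A △ (((A ∪ (A ∪ B)) ∪ A) ∪ C) = (((A ∪ (A ∪ B)) ∪ A) ∪ C) △ A.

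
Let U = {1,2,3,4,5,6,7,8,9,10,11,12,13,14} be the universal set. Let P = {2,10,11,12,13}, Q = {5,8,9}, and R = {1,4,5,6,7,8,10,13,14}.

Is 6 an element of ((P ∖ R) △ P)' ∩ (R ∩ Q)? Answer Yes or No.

No

6 ∉ P and 6 ∈ R, so 6 ∉ P ∖ R
6 ∉ (P ∖ R) and 6 ∉ P, so 6 ∉ (P ∖ R) △ P
6 ∈ ((P ∖ R) △ P)' since 6 ∉ ((P ∖ R) △ P)
6 ∈ R and 6 ∉ Q, so 6 ∉ R ∩ Q
6 ∈ ((P ∖ R) △ P)' and 6 ∉ (R ∩ Q), so 6 ∉ ((P ∖ R) △ P)' ∩ (R ∩ Q)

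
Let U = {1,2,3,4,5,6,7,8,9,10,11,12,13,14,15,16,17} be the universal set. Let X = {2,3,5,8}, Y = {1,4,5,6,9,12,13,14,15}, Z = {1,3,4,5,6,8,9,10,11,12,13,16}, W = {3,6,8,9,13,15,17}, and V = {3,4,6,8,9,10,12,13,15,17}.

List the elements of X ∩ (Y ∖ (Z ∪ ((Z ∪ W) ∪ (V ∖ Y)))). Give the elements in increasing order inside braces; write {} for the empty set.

Z ∪ W = {1,3,4,5,6,8,9,10,11,12,13,15,16,17}
V ∖ Y = {3,8,10,17}
(Z ∪ W) ∪ (V ∖ Y) = {1,3,4,5,6,8,9,10,11,12,13,15,16,17}
Z ∪ ((Z ∪ W) ∪ (V ∖ Y)) = {1,3,4,5,6,8,9,10,11,12,13,15,16,17}
Y ∖ (Z ∪ ((Z ∪ W) ∪ (V ∖ Y))) = {14}
X ∩ (Y ∖ (Z ∪ ((Z ∪ W) ∪ (V ∖ Y)))) = {}

{}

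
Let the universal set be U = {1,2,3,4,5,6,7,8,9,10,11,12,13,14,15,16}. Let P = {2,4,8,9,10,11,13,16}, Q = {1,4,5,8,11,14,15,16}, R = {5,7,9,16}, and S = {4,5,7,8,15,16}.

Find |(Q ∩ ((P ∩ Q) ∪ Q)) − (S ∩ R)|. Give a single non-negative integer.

6

P ∩ Q = {4,8,11,16}
(P ∩ Q) ∪ Q = {1,4,5,8,11,14,15,16}
Q ∩ ((P ∩ Q) ∪ Q) = {1,4,5,8,11,14,15,16}
S ∩ R = {5,7,16}
(Q ∩ ((P ∩ Q) ∪ Q)) − (S ∩ R) = {1,4,8,11,14,15}
|(Q ∩ ((P ∩ Q) ∪ Q)) − (S ∩ R)| = 6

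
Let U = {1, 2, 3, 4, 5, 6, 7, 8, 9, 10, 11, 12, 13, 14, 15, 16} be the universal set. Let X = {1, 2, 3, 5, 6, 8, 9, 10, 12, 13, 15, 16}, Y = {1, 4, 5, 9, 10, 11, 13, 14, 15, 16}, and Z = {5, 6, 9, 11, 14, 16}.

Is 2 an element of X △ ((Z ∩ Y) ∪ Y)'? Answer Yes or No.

2 ∉ Z and 2 ∉ Y, so 2 ∉ Z ∩ Y
2 ∉ (Z ∩ Y) and 2 ∉ Y, so 2 ∉ (Z ∩ Y) ∪ Y
2 ∈ ((Z ∩ Y) ∪ Y)' since 2 ∉ ((Z ∩ Y) ∪ Y)
2 ∈ X and 2 ∈ ((Z ∩ Y) ∪ Y)', so 2 ∉ X △ ((Z ∩ Y) ∪ Y)'

No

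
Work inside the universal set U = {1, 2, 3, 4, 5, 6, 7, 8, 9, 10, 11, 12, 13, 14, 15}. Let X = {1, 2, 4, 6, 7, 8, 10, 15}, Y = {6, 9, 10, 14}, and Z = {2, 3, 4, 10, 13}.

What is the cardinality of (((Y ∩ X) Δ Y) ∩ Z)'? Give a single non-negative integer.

Y ∩ X = {6, 10}
(Y ∩ X) Δ Y = {9, 14}
((Y ∩ X) Δ Y) ∩ Z = {}
(((Y ∩ X) Δ Y) ∩ Z)' = {1, 2, 3, 4, 5, 6, 7, 8, 9, 10, 11, 12, 13, 14, 15}
|(((Y ∩ X) Δ Y) ∩ Z)'| = 15

15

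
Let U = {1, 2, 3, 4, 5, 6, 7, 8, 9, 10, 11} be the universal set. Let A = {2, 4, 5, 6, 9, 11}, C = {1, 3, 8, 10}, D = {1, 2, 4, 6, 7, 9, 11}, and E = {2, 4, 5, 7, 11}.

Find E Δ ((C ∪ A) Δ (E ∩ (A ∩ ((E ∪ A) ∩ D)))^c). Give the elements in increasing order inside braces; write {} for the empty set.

{5}

C ∪ A = {1, 2, 3, 4, 5, 6, 8, 9, 10, 11}
E ∪ A = {2, 4, 5, 6, 7, 9, 11}
(E ∪ A) ∩ D = {2, 4, 6, 7, 9, 11}
A ∩ ((E ∪ A) ∩ D) = {2, 4, 6, 9, 11}
E ∩ (A ∩ ((E ∪ A) ∩ D)) = {2, 4, 11}
(E ∩ (A ∩ ((E ∪ A) ∩ D)))^c = {1, 3, 5, 6, 7, 8, 9, 10}
(C ∪ A) Δ (E ∩ (A ∩ ((E ∪ A) ∩ D)))^c = {2, 4, 7, 11}
E Δ ((C ∪ A) Δ (E ∩ (A ∩ ((E ∪ A) ∩ D)))^c) = {5}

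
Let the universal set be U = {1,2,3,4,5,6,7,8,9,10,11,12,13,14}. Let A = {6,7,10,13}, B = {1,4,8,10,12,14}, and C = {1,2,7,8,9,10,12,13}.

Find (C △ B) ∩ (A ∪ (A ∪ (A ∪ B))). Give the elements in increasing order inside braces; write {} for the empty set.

C △ B = {2,4,7,9,13,14}
A ∪ B = {1,4,6,7,8,10,12,13,14}
A ∪ (A ∪ B) = {1,4,6,7,8,10,12,13,14}
A ∪ (A ∪ (A ∪ B)) = {1,4,6,7,8,10,12,13,14}
(C △ B) ∩ (A ∪ (A ∪ (A ∪ B))) = {4,7,13,14}

{4,7,13,14}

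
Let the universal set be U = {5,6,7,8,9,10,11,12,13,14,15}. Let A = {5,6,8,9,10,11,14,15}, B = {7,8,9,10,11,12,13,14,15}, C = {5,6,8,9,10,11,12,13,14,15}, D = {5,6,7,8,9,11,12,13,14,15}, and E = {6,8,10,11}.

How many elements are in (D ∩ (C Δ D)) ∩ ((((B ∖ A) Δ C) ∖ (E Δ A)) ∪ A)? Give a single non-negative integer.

1

C Δ D = {7,10}
D ∩ (C Δ D) = {7}
B ∖ A = {7,12,13}
(B ∖ A) Δ C = {5,6,7,8,9,10,11,14,15}
E Δ A = {5,9,14,15}
((B ∖ A) Δ C) ∖ (E Δ A) = {6,7,8,10,11}
(((B ∖ A) Δ C) ∖ (E Δ A)) ∪ A = {5,6,7,8,9,10,11,14,15}
(D ∩ (C Δ D)) ∩ ((((B ∖ A) Δ C) ∖ (E Δ A)) ∪ A) = {7}
|(D ∩ (C Δ D)) ∩ ((((B ∖ A) Δ C) ∖ (E Δ A)) ∪ A)| = 1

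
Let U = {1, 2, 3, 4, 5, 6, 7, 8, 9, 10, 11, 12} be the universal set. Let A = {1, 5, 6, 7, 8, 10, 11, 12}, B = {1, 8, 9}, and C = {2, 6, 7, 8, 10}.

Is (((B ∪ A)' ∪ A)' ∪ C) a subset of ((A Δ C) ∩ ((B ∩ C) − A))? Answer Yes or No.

No

B ∪ A = {1, 5, 6, 7, 8, 9, 10, 11, 12}
(B ∪ A)' = {2, 3, 4}
(B ∪ A)' ∪ A = {1, 2, 3, 4, 5, 6, 7, 8, 10, 11, 12}
((B ∪ A)' ∪ A)' = {9}
((B ∪ A)' ∪ A)' ∪ C = {2, 6, 7, 8, 9, 10}
A Δ C = {1, 2, 5, 11, 12}
B ∩ C = {8}
(B ∩ C) − A = {}
(A Δ C) ∩ ((B ∩ C) − A) = {}
2 ∈ ((B ∪ A)' ∪ A)' ∪ C but 2 ∉ (A Δ C) ∩ ((B ∩ C) − A), so the inclusion fails.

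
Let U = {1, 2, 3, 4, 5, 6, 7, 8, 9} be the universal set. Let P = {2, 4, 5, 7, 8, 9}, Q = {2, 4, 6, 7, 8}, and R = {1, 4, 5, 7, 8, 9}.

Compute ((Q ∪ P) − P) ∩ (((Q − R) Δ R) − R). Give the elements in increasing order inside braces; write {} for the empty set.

Q ∪ P = {2, 4, 5, 6, 7, 8, 9}
(Q ∪ P) − P = {6}
Q − R = {2, 6}
(Q − R) Δ R = {1, 2, 4, 5, 6, 7, 8, 9}
((Q − R) Δ R) − R = {2, 6}
((Q ∪ P) − P) ∩ (((Q − R) Δ R) − R) = {6}

{6}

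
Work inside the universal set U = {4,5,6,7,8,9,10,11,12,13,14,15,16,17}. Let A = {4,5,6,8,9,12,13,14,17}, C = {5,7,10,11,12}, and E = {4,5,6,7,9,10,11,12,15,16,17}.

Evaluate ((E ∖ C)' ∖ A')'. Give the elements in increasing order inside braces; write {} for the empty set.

{4,6,7,9,10,11,15,16,17}

E ∖ C = {4,6,9,15,16,17}
(E ∖ C)' = {5,7,8,10,11,12,13,14}
A' = {7,10,11,15,16}
(E ∖ C)' ∖ A' = {5,8,12,13,14}
((E ∖ C)' ∖ A')' = {4,6,7,9,10,11,15,16,17}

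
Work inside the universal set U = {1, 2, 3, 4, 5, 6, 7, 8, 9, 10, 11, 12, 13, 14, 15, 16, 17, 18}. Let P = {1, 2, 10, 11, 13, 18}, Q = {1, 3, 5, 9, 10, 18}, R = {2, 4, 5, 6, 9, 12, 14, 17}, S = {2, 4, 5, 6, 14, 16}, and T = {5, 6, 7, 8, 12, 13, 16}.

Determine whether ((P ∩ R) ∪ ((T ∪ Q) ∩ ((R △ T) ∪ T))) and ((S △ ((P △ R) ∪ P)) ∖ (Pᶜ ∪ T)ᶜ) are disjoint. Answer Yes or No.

No

P ∩ R = {2}
T ∪ Q = {1, 3, 5, 6, 7, 8, 9, 10, 12, 13, 16, 18}
R △ T = {2, 4, 7, 8, 9, 13, 14, 16, 17}
(R △ T) ∪ T = {2, 4, 5, 6, 7, 8, 9, 12, 13, 14, 16, 17}
(T ∪ Q) ∩ ((R △ T) ∪ T) = {5, 6, 7, 8, 9, 12, 13, 16}
(P ∩ R) ∪ ((T ∪ Q) ∩ ((R △ T) ∪ T)) = {2, 5, 6, 7, 8, 9, 12, 13, 16}
P △ R = {1, 4, 5, 6, 9, 10, 11, 12, 13, 14, 17, 18}
(P △ R) ∪ P = {1, 2, 4, 5, 6, 9, 10, 11, 12, 13, 14, 17, 18}
S △ ((P △ R) ∪ P) = {1, 9, 10, 11, 12, 13, 16, 17, 18}
Pᶜ = {3, 4, 5, 6, 7, 8, 9, 12, 14, 15, 16, 17}
Pᶜ ∪ T = {3, 4, 5, 6, 7, 8, 9, 12, 13, 14, 15, 16, 17}
(Pᶜ ∪ T)ᶜ = {1, 2, 10, 11, 18}
(S △ ((P △ R) ∪ P)) ∖ (Pᶜ ∪ T)ᶜ = {9, 12, 13, 16, 17}
9 lies in both, so they are not disjoint.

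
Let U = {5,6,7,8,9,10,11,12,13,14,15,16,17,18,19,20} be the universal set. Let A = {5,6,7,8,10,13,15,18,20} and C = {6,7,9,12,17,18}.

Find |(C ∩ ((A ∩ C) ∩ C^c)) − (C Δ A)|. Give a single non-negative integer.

0

A ∩ C = {6,7,18}
C^c = {5,8,10,11,13,14,15,16,19,20}
(A ∩ C) ∩ C^c = {}
C ∩ ((A ∩ C) ∩ C^c) = {}
C Δ A = {5,8,9,10,12,13,15,17,20}
(C ∩ ((A ∩ C) ∩ C^c)) − (C Δ A) = {}
|(C ∩ ((A ∩ C) ∩ C^c)) − (C Δ A)| = 0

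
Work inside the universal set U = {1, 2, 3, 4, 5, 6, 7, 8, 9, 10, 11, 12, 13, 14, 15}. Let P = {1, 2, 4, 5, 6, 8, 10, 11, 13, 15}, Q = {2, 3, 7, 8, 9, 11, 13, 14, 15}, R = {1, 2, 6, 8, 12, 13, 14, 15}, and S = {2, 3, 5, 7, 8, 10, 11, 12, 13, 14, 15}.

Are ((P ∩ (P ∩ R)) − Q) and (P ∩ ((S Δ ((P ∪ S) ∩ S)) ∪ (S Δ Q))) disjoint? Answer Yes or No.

P ∩ R = {1, 2, 6, 8, 13, 15}
P ∩ (P ∩ R) = {1, 2, 6, 8, 13, 15}
(P ∩ (P ∩ R)) − Q = {1, 6}
P ∪ S = {1, 2, 3, 4, 5, 6, 7, 8, 10, 11, 12, 13, 14, 15}
(P ∪ S) ∩ S = {2, 3, 5, 7, 8, 10, 11, 12, 13, 14, 15}
S Δ ((P ∪ S) ∩ S) = {}
S Δ Q = {5, 9, 10, 12}
(S Δ ((P ∪ S) ∩ S)) ∪ (S Δ Q) = {5, 9, 10, 12}
P ∩ ((S Δ ((P ∪ S) ∩ S)) ∪ (S Δ Q)) = {5, 10}
{1, 6} and {5, 10} share no elements.

Yes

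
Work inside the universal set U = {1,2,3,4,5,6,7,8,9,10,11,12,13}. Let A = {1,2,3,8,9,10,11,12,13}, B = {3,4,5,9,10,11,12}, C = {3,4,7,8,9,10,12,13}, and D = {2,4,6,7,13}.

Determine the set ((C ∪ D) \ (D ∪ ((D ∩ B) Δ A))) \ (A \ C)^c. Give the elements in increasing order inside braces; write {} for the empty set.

C ∪ D = {2,3,4,6,7,8,9,10,12,13}
D ∩ B = {4}
(D ∩ B) Δ A = {1,2,3,4,8,9,10,11,12,13}
D ∪ ((D ∩ B) Δ A) = {1,2,3,4,6,7,8,9,10,11,12,13}
(C ∪ D) \ (D ∪ ((D ∩ B) Δ A)) = {}
A \ C = {1,2,11}
(A \ C)^c = {3,4,5,6,7,8,9,10,12,13}
((C ∪ D) \ (D ∪ ((D ∩ B) Δ A))) \ (A \ C)^c = {}

{}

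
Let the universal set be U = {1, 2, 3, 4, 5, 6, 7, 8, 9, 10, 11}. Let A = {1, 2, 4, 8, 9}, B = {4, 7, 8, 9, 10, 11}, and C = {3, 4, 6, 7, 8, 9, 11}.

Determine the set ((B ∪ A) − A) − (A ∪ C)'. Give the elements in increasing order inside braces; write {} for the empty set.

{7, 11}

B ∪ A = {1, 2, 4, 7, 8, 9, 10, 11}
(B ∪ A) − A = {7, 10, 11}
A ∪ C = {1, 2, 3, 4, 6, 7, 8, 9, 11}
(A ∪ C)' = {5, 10}
((B ∪ A) − A) − (A ∪ C)' = {7, 11}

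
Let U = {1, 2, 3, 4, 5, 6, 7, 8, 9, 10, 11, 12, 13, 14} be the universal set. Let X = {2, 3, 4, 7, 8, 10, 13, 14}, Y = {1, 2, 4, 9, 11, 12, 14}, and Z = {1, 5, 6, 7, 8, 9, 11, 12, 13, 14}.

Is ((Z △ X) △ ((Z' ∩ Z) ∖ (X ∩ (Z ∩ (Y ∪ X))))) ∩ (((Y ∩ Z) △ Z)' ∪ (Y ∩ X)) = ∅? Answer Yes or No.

Z △ X = {1, 2, 3, 4, 5, 6, 9, 10, 11, 12}
Z' = {2, 3, 4, 10}
Z' ∩ Z = {}
Y ∪ X = {1, 2, 3, 4, 7, 8, 9, 10, 11, 12, 13, 14}
Z ∩ (Y ∪ X) = {1, 7, 8, 9, 11, 12, 13, 14}
X ∩ (Z ∩ (Y ∪ X)) = {7, 8, 13, 14}
(Z' ∩ Z) ∖ (X ∩ (Z ∩ (Y ∪ X))) = {}
(Z △ X) △ ((Z' ∩ Z) ∖ (X ∩ (Z ∩ (Y ∪ X)))) = {1, 2, 3, 4, 5, 6, 9, 10, 11, 12}
Y ∩ Z = {1, 9, 11, 12, 14}
(Y ∩ Z) △ Z = {5, 6, 7, 8, 13}
((Y ∩ Z) △ Z)' = {1, 2, 3, 4, 9, 10, 11, 12, 14}
Y ∩ X = {2, 4, 14}
((Y ∩ Z) △ Z)' ∪ (Y ∩ X) = {1, 2, 3, 4, 9, 10, 11, 12, 14}
1 lies in both, so they are not disjoint.

No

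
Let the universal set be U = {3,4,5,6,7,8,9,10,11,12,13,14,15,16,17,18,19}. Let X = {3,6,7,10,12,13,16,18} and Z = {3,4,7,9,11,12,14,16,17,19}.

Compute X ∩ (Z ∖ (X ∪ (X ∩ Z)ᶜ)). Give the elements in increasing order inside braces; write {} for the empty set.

{}

X ∩ Z = {3,7,12,16}
(X ∩ Z)ᶜ = {4,5,6,8,9,10,11,13,14,15,17,18,19}
X ∪ (X ∩ Z)ᶜ = {3,4,5,6,7,8,9,10,11,12,13,14,15,16,17,18,19}
Z ∖ (X ∪ (X ∩ Z)ᶜ) = {}
X ∩ (Z ∖ (X ∪ (X ∩ Z)ᶜ)) = {}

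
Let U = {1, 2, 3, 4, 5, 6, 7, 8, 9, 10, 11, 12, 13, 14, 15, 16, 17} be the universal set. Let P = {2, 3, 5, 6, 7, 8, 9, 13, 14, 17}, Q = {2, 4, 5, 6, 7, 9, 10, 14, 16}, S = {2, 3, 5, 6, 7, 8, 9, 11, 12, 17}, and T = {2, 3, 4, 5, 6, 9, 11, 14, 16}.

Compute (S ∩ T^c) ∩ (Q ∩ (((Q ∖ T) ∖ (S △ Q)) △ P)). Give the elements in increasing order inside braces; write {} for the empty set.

T^c = {1, 7, 8, 10, 12, 13, 15, 17}
S ∩ T^c = {7, 8, 12, 17}
Q ∖ T = {7, 10}
S △ Q = {3, 4, 8, 10, 11, 12, 14, 16, 17}
(Q ∖ T) ∖ (S △ Q) = {7}
((Q ∖ T) ∖ (S △ Q)) △ P = {2, 3, 5, 6, 8, 9, 13, 14, 17}
Q ∩ (((Q ∖ T) ∖ (S △ Q)) △ P) = {2, 5, 6, 9, 14}
(S ∩ T^c) ∩ (Q ∩ (((Q ∖ T) ∖ (S △ Q)) △ P)) = {}

{}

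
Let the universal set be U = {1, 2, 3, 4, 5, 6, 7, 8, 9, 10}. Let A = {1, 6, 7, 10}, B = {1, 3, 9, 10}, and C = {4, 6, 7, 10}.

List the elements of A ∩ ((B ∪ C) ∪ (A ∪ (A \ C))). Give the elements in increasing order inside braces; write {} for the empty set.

{1, 6, 7, 10}

B ∪ C = {1, 3, 4, 6, 7, 9, 10}
A \ C = {1}
A ∪ (A \ C) = {1, 6, 7, 10}
(B ∪ C) ∪ (A ∪ (A \ C)) = {1, 3, 4, 6, 7, 9, 10}
A ∩ ((B ∪ C) ∪ (A ∪ (A \ C))) = {1, 6, 7, 10}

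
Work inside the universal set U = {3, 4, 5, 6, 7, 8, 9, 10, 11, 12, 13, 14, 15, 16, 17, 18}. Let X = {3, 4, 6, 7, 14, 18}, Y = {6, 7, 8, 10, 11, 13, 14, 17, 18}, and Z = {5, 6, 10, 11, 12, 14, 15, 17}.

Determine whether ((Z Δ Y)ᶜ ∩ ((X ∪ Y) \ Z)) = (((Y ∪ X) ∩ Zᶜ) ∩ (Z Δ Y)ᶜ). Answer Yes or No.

Yes

Z Δ Y = {5, 7, 8, 12, 13, 15, 18}
(Z Δ Y)ᶜ = {3, 4, 6, 9, 10, 11, 14, 16, 17}
X ∪ Y = {3, 4, 6, 7, 8, 10, 11, 13, 14, 17, 18}
(X ∪ Y) \ Z = {3, 4, 7, 8, 13, 18}
(Z Δ Y)ᶜ ∩ ((X ∪ Y) \ Z) = {3, 4}
Y ∪ X = {3, 4, 6, 7, 8, 10, 11, 13, 14, 17, 18}
Zᶜ = {3, 4, 7, 8, 9, 13, 16, 18}
(Y ∪ X) ∩ Zᶜ = {3, 4, 7, 8, 13, 18}
((Y ∪ X) ∩ Zᶜ) ∩ (Z Δ Y)ᶜ = {3, 4}
Both equal {3, 4}, so (Z Δ Y)ᶜ ∩ ((X ∪ Y) \ Z) = ((Y ∪ X) ∩ Zᶜ) ∩ (Z Δ Y)ᶜ.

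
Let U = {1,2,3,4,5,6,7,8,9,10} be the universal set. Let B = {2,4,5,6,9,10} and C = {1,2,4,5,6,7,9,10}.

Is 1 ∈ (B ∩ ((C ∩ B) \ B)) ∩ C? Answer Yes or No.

No

1 ∈ C and 1 ∉ B, so 1 ∉ C ∩ B
1 ∉ (C ∩ B) and 1 ∉ B, so 1 ∉ (C ∩ B) \ B
1 ∉ B and 1 ∉ ((C ∩ B) \ B), so 1 ∉ B ∩ ((C ∩ B) \ B)
1 ∉ (B ∩ ((C ∩ B) \ B)) and 1 ∈ C, so 1 ∉ (B ∩ ((C ∩ B) \ B)) ∩ C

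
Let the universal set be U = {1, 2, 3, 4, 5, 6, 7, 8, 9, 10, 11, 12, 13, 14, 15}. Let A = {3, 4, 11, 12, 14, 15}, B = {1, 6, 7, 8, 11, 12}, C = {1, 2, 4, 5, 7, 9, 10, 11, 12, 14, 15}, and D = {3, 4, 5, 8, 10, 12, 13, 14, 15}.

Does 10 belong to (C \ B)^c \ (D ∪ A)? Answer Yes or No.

No

10 ∈ C and 10 ∉ B, so 10 ∈ C \ B
10 ∉ (C \ B)^c since 10 ∈ (C \ B)
10 ∈ D and 10 ∉ A, so 10 ∈ D ∪ A
10 ∉ (C \ B)^c and 10 ∈ (D ∪ A), so 10 ∉ (C \ B)^c \ (D ∪ A)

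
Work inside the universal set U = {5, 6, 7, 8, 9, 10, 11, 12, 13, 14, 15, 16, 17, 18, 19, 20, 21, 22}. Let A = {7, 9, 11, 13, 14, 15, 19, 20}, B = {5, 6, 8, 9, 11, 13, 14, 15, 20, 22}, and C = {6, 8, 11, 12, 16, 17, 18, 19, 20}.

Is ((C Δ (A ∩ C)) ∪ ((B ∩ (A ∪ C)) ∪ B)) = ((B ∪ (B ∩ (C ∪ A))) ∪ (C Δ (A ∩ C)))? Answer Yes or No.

A ∩ C = {11, 19, 20}
C Δ (A ∩ C) = {6, 8, 12, 16, 17, 18}
A ∪ C = {6, 7, 8, 9, 11, 12, 13, 14, 15, 16, 17, 18, 19, 20}
B ∩ (A ∪ C) = {6, 8, 9, 11, 13, 14, 15, 20}
(B ∩ (A ∪ C)) ∪ B = {5, 6, 8, 9, 11, 13, 14, 15, 20, 22}
(C Δ (A ∩ C)) ∪ ((B ∩ (A ∪ C)) ∪ B) = {5, 6, 8, 9, 11, 12, 13, 14, 15, 16, 17, 18, 20, 22}
C ∪ A = {6, 7, 8, 9, 11, 12, 13, 14, 15, 16, 17, 18, 19, 20}
B ∩ (C ∪ A) = {6, 8, 9, 11, 13, 14, 15, 20}
B ∪ (B ∩ (C ∪ A)) = {5, 6, 8, 9, 11, 13, 14, 15, 20, 22}
(B ∪ (B ∩ (C ∪ A))) ∪ (C Δ (A ∩ C)) = {5, 6, 8, 9, 11, 12, 13, 14, 15, 16, 17, 18, 20, 22}
Both equal {5, 6, 8, 9, 11, 12, 13, 14, 15, 16, 17, 18, 20, 22}, so (C Δ (A ∩ C)) ∪ ((B ∩ (A ∪ C)) ∪ B) = (B ∪ (B ∩ (C ∪ A))) ∪ (C Δ (A ∩ C)).

Yes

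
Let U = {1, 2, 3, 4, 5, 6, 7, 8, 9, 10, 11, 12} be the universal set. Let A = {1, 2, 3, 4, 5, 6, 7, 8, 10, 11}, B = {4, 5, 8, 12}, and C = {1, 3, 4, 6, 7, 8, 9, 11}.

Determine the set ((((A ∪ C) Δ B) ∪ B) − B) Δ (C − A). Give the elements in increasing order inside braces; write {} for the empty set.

A ∪ C = {1, 2, 3, 4, 5, 6, 7, 8, 9, 10, 11}
(A ∪ C) Δ B = {1, 2, 3, 6, 7, 9, 10, 11, 12}
((A ∪ C) Δ B) ∪ B = {1, 2, 3, 4, 5, 6, 7, 8, 9, 10, 11, 12}
(((A ∪ C) Δ B) ∪ B) − B = {1, 2, 3, 6, 7, 9, 10, 11}
C − A = {9}
((((A ∪ C) Δ B) ∪ B) − B) Δ (C − A) = {1, 2, 3, 6, 7, 10, 11}

{1, 2, 3, 6, 7, 10, 11}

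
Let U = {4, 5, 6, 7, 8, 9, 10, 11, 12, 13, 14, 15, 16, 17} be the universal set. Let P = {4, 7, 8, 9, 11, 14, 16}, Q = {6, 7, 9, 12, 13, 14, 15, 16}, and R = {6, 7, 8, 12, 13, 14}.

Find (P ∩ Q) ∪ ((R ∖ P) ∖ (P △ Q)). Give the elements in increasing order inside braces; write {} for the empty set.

{7, 9, 14, 16}

P ∩ Q = {7, 9, 14, 16}
R ∖ P = {6, 12, 13}
P △ Q = {4, 6, 8, 11, 12, 13, 15}
(R ∖ P) ∖ (P △ Q) = {}
(P ∩ Q) ∪ ((R ∖ P) ∖ (P △ Q)) = {7, 9, 14, 16}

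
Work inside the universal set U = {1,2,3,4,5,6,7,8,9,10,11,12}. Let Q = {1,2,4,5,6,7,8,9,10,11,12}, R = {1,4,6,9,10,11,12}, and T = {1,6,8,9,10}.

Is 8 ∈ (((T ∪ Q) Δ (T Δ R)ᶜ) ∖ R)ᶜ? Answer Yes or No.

No

8 ∈ T and 8 ∈ Q, so 8 ∈ T ∪ Q
8 ∈ T and 8 ∉ R, so 8 ∈ T Δ R
8 ∉ (T Δ R)ᶜ since 8 ∈ (T Δ R)
8 ∈ (T ∪ Q) and 8 ∉ (T Δ R)ᶜ, so 8 ∈ (T ∪ Q) Δ (T Δ R)ᶜ
8 ∈ ((T ∪ Q) Δ (T Δ R)ᶜ) and 8 ∉ R, so 8 ∈ ((T ∪ Q) Δ (T Δ R)ᶜ) ∖ R
8 ∉ (((T ∪ Q) Δ (T Δ R)ᶜ) ∖ R)ᶜ since 8 ∈ (((T ∪ Q) Δ (T Δ R)ᶜ) ∖ R)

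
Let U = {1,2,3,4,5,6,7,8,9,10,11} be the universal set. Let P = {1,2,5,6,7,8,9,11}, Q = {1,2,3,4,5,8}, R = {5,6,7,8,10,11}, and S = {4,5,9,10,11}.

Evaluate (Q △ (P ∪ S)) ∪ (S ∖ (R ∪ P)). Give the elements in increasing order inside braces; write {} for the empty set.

P ∪ S = {1,2,4,5,6,7,8,9,10,11}
Q △ (P ∪ S) = {3,6,7,9,10,11}
R ∪ P = {1,2,5,6,7,8,9,10,11}
S ∖ (R ∪ P) = {4}
(Q △ (P ∪ S)) ∪ (S ∖ (R ∪ P)) = {3,4,6,7,9,10,11}

{3,4,6,7,9,10,11}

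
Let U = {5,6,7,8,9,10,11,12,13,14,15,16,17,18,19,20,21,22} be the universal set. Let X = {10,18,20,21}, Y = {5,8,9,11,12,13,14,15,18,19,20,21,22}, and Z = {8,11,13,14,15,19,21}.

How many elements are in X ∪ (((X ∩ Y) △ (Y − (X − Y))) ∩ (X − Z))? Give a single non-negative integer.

4

X ∩ Y = {18,20,21}
X − Y = {10}
Y − (X − Y) = {5,8,9,11,12,13,14,15,18,19,20,21,22}
(X ∩ Y) △ (Y − (X − Y)) = {5,8,9,11,12,13,14,15,19,22}
X − Z = {10,18,20}
((X ∩ Y) △ (Y − (X − Y))) ∩ (X − Z) = {}
X ∪ (((X ∩ Y) △ (Y − (X − Y))) ∩ (X − Z)) = {10,18,20,21}
|X ∪ (((X ∩ Y) △ (Y − (X − Y))) ∩ (X − Z))| = 4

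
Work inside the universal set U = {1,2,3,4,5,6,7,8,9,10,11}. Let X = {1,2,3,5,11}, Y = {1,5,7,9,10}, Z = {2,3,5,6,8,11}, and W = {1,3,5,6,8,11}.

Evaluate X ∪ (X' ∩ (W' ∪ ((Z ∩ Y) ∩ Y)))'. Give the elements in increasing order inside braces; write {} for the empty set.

X' = {4,6,7,8,9,10}
W' = {2,4,7,9,10}
Z ∩ Y = {5}
(Z ∩ Y) ∩ Y = {5}
W' ∪ ((Z ∩ Y) ∩ Y) = {2,4,5,7,9,10}
X' ∩ (W' ∪ ((Z ∩ Y) ∩ Y)) = {4,7,9,10}
(X' ∩ (W' ∪ ((Z ∩ Y) ∩ Y)))' = {1,2,3,5,6,8,11}
X ∪ (X' ∩ (W' ∪ ((Z ∩ Y) ∩ Y)))' = {1,2,3,5,6,8,11}

{1,2,3,5,6,8,11}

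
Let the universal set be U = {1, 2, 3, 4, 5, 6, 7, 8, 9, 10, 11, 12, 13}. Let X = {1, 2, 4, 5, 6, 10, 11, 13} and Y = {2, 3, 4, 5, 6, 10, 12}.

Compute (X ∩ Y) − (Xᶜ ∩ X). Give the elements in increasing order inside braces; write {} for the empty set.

X ∩ Y = {2, 4, 5, 6, 10}
Xᶜ = {3, 7, 8, 9, 12}
Xᶜ ∩ X = {}
(X ∩ Y) − (Xᶜ ∩ X) = {2, 4, 5, 6, 10}

{2, 4, 5, 6, 10}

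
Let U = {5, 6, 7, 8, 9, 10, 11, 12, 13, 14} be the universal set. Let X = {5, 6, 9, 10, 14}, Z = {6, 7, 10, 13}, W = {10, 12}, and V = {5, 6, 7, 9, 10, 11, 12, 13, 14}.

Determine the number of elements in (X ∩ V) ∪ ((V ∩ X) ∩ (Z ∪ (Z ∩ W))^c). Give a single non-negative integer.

X ∩ V = {5, 6, 9, 10, 14}
V ∩ X = {5, 6, 9, 10, 14}
Z ∩ W = {10}
Z ∪ (Z ∩ W) = {6, 7, 10, 13}
(Z ∪ (Z ∩ W))^c = {5, 8, 9, 11, 12, 14}
(V ∩ X) ∩ (Z ∪ (Z ∩ W))^c = {5, 9, 14}
(X ∩ V) ∪ ((V ∩ X) ∩ (Z ∪ (Z ∩ W))^c) = {5, 6, 9, 10, 14}
|(X ∩ V) ∪ ((V ∩ X) ∩ (Z ∪ (Z ∩ W))^c)| = 5

5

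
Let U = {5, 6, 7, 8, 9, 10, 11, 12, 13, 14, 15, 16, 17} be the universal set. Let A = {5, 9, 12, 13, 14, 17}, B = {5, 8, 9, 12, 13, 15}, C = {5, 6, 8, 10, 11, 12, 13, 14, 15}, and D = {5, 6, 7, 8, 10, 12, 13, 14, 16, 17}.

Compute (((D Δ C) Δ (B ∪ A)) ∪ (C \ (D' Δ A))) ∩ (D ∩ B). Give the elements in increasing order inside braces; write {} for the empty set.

{5, 8, 12, 13}

D Δ C = {7, 11, 15, 16, 17}
B ∪ A = {5, 8, 9, 12, 13, 14, 15, 17}
(D Δ C) Δ (B ∪ A) = {5, 7, 8, 9, 11, 12, 13, 14, 16}
D' = {9, 11, 15}
D' Δ A = {5, 11, 12, 13, 14, 15, 17}
C \ (D' Δ A) = {6, 8, 10}
((D Δ C) Δ (B ∪ A)) ∪ (C \ (D' Δ A)) = {5, 6, 7, 8, 9, 10, 11, 12, 13, 14, 16}
D ∩ B = {5, 8, 12, 13}
(((D Δ C) Δ (B ∪ A)) ∪ (C \ (D' Δ A))) ∩ (D ∩ B) = {5, 8, 12, 13}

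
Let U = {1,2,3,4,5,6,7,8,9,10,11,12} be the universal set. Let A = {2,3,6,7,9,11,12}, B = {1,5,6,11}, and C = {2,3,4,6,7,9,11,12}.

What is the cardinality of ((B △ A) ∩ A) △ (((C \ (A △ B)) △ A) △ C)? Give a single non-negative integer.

B △ A = {1,2,3,5,7,9,12}
(B △ A) ∩ A = {2,3,7,9,12}
A △ B = {1,2,3,5,7,9,12}
C \ (A △ B) = {4,6,11}
(C \ (A △ B)) △ A = {2,3,4,7,9,12}
((C \ (A △ B)) △ A) △ C = {6,11}
((B △ A) ∩ A) △ (((C \ (A △ B)) △ A) △ C) = {2,3,6,7,9,11,12}
|((B △ A) ∩ A) △ (((C \ (A △ B)) △ A) △ C)| = 7

7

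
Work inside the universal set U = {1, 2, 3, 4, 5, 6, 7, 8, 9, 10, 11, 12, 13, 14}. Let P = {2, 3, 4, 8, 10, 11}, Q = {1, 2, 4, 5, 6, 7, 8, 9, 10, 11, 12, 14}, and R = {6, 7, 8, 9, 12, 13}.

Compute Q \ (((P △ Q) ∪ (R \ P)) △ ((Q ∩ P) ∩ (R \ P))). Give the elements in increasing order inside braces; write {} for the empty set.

P △ Q = {1, 3, 5, 6, 7, 9, 12, 14}
R \ P = {6, 7, 9, 12, 13}
(P △ Q) ∪ (R \ P) = {1, 3, 5, 6, 7, 9, 12, 13, 14}
Q ∩ P = {2, 4, 8, 10, 11}
(Q ∩ P) ∩ (R \ P) = {}
((P △ Q) ∪ (R \ P)) △ ((Q ∩ P) ∩ (R \ P)) = {1, 3, 5, 6, 7, 9, 12, 13, 14}
Q \ (((P △ Q) ∪ (R \ P)) △ ((Q ∩ P) ∩ (R \ P))) = {2, 4, 8, 10, 11}

{2, 4, 8, 10, 11}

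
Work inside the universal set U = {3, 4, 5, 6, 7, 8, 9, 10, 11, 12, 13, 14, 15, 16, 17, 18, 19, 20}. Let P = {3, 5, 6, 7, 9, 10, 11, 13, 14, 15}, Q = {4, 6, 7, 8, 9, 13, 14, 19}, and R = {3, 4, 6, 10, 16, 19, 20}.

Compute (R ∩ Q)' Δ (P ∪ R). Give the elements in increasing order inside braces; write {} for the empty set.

{4, 6, 8, 12, 17, 18, 19}

R ∩ Q = {4, 6, 19}
(R ∩ Q)' = {3, 5, 7, 8, 9, 10, 11, 12, 13, 14, 15, 16, 17, 18, 20}
P ∪ R = {3, 4, 5, 6, 7, 9, 10, 11, 13, 14, 15, 16, 19, 20}
(R ∩ Q)' Δ (P ∪ R) = {4, 6, 8, 12, 17, 18, 19}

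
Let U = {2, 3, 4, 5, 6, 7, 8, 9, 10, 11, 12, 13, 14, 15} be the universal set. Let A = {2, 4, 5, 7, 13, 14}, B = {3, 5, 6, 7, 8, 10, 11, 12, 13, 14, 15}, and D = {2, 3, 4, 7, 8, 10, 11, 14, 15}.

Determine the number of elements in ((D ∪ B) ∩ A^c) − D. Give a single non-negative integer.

D ∪ B = {2, 3, 4, 5, 6, 7, 8, 10, 11, 12, 13, 14, 15}
A^c = {3, 6, 8, 9, 10, 11, 12, 15}
(D ∪ B) ∩ A^c = {3, 6, 8, 10, 11, 12, 15}
((D ∪ B) ∩ A^c) − D = {6, 12}
|((D ∪ B) ∩ A^c) − D| = 2

2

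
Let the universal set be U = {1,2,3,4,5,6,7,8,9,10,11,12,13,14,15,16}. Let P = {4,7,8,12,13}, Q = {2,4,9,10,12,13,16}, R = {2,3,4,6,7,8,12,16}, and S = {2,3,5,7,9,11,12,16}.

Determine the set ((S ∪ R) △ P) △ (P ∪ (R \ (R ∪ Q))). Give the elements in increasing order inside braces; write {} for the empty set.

S ∪ R = {2,3,4,5,6,7,8,9,11,12,16}
(S ∪ R) △ P = {2,3,5,6,9,11,13,16}
R ∪ Q = {2,3,4,6,7,8,9,10,12,13,16}
R \ (R ∪ Q) = {}
P ∪ (R \ (R ∪ Q)) = {4,7,8,12,13}
((S ∪ R) △ P) △ (P ∪ (R \ (R ∪ Q))) = {2,3,4,5,6,7,8,9,11,12,16}

{2,3,4,5,6,7,8,9,11,12,16}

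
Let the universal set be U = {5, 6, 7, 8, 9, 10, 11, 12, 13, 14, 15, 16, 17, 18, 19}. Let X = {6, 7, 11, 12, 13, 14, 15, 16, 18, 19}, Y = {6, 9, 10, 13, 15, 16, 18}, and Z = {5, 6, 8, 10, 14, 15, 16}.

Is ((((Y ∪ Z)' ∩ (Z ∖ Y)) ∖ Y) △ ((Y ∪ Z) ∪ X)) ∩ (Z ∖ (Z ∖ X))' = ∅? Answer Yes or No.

No

Y ∪ Z = {5, 6, 8, 9, 10, 13, 14, 15, 16, 18}
(Y ∪ Z)' = {7, 11, 12, 17, 19}
Z ∖ Y = {5, 8, 14}
(Y ∪ Z)' ∩ (Z ∖ Y) = {}
((Y ∪ Z)' ∩ (Z ∖ Y)) ∖ Y = {}
(Y ∪ Z) ∪ X = {5, 6, 7, 8, 9, 10, 11, 12, 13, 14, 15, 16, 18, 19}
(((Y ∪ Z)' ∩ (Z ∖ Y)) ∖ Y) △ ((Y ∪ Z) ∪ X) = {5, 6, 7, 8, 9, 10, 11, 12, 13, 14, 15, 16, 18, 19}
Z ∖ X = {5, 8, 10}
Z ∖ (Z ∖ X) = {6, 14, 15, 16}
(Z ∖ (Z ∖ X))' = {5, 7, 8, 9, 10, 11, 12, 13, 17, 18, 19}
5 lies in both, so they are not disjoint.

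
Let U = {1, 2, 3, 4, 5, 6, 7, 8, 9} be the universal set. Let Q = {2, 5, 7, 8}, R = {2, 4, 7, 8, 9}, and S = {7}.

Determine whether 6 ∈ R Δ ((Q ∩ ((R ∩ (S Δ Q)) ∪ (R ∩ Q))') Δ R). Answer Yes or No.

6 ∉ S and 6 ∉ Q, so 6 ∉ S Δ Q
6 ∉ R and 6 ∉ (S Δ Q), so 6 ∉ R ∩ (S Δ Q)
6 ∉ R and 6 ∉ Q, so 6 ∉ R ∩ Q
6 ∉ (R ∩ (S Δ Q)) and 6 ∉ (R ∩ Q), so 6 ∉ (R ∩ (S Δ Q)) ∪ (R ∩ Q)
6 ∈ ((R ∩ (S Δ Q)) ∪ (R ∩ Q))' since 6 ∉ ((R ∩ (S Δ Q)) ∪ (R ∩ Q))
6 ∉ Q and 6 ∈ ((R ∩ (S Δ Q)) ∪ (R ∩ Q))', so 6 ∉ Q ∩ ((R ∩ (S Δ Q)) ∪ (R ∩ Q))'
6 ∉ (Q ∩ ((R ∩ (S Δ Q)) ∪ (R ∩ Q))') and 6 ∉ R, so 6 ∉ (Q ∩ ((R ∩ (S Δ Q)) ∪ (R ∩ Q))') Δ R
6 ∉ R and 6 ∉ ((Q ∩ ((R ∩ (S Δ Q)) ∪ (R ∩ Q))') Δ R), so 6 ∉ R Δ ((Q ∩ ((R ∩ (S Δ Q)) ∪ (R ∩ Q))') Δ R)

No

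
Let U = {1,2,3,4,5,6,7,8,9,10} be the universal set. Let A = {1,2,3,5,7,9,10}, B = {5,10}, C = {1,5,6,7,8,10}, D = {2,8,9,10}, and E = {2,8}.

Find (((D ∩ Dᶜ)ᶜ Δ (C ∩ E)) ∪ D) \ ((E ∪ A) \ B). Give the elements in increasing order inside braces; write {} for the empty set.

Dᶜ = {1,3,4,5,6,7}
D ∩ Dᶜ = {}
(D ∩ Dᶜ)ᶜ = {1,2,3,4,5,6,7,8,9,10}
C ∩ E = {8}
(D ∩ Dᶜ)ᶜ Δ (C ∩ E) = {1,2,3,4,5,6,7,9,10}
((D ∩ Dᶜ)ᶜ Δ (C ∩ E)) ∪ D = {1,2,3,4,5,6,7,8,9,10}
E ∪ A = {1,2,3,5,7,8,9,10}
(E ∪ A) \ B = {1,2,3,7,8,9}
(((D ∩ Dᶜ)ᶜ Δ (C ∩ E)) ∪ D) \ ((E ∪ A) \ B) = {4,5,6,10}

{4,5,6,10}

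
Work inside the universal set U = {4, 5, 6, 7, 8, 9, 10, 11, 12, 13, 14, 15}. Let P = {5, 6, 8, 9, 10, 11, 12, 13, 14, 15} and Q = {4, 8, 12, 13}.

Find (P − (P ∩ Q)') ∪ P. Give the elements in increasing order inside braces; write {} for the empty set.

P ∩ Q = {8, 12, 13}
(P ∩ Q)' = {4, 5, 6, 7, 9, 10, 11, 14, 15}
P − (P ∩ Q)' = {8, 12, 13}
(P − (P ∩ Q)') ∪ P = {5, 6, 8, 9, 10, 11, 12, 13, 14, 15}

{5, 6, 8, 9, 10, 11, 12, 13, 14, 15}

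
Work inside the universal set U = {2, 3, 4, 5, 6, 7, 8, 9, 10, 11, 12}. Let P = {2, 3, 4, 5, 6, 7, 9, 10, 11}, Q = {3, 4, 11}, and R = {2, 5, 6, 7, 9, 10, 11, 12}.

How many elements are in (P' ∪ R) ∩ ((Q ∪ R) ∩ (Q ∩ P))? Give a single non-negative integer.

1

P' = {8, 12}
P' ∪ R = {2, 5, 6, 7, 8, 9, 10, 11, 12}
Q ∪ R = {2, 3, 4, 5, 6, 7, 9, 10, 11, 12}
Q ∩ P = {3, 4, 11}
(Q ∪ R) ∩ (Q ∩ P) = {3, 4, 11}
(P' ∪ R) ∩ ((Q ∪ R) ∩ (Q ∩ P)) = {11}
|(P' ∪ R) ∩ ((Q ∪ R) ∩ (Q ∩ P))| = 1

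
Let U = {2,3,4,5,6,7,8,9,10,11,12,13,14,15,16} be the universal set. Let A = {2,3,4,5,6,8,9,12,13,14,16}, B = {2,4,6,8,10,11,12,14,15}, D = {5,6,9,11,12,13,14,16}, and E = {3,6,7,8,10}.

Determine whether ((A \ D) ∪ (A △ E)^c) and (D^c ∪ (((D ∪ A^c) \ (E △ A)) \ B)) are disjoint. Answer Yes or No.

No

A \ D = {2,3,4,8}
A △ E = {2,4,5,7,9,10,12,13,14,16}
(A △ E)^c = {3,6,8,11,15}
(A \ D) ∪ (A △ E)^c = {2,3,4,6,8,11,15}
D^c = {2,3,4,7,8,10,15}
A^c = {7,10,11,15}
D ∪ A^c = {5,6,7,9,10,11,12,13,14,15,16}
E △ A = {2,4,5,7,9,10,12,13,14,16}
(D ∪ A^c) \ (E △ A) = {6,11,15}
((D ∪ A^c) \ (E △ A)) \ B = {}
D^c ∪ (((D ∪ A^c) \ (E △ A)) \ B) = {2,3,4,7,8,10,15}
2 lies in both, so they are not disjoint.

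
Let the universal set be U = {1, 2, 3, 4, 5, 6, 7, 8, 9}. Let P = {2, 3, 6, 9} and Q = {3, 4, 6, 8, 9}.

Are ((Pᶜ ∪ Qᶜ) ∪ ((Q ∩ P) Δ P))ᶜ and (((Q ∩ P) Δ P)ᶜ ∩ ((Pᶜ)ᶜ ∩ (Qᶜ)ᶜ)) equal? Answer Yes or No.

Pᶜ = {1, 4, 5, 7, 8}
Qᶜ = {1, 2, 5, 7}
Pᶜ ∪ Qᶜ = {1, 2, 4, 5, 7, 8}
Q ∩ P = {3, 6, 9}
(Q ∩ P) Δ P = {2}
(Pᶜ ∪ Qᶜ) ∪ ((Q ∩ P) Δ P) = {1, 2, 4, 5, 7, 8}
((Pᶜ ∪ Qᶜ) ∪ ((Q ∩ P) Δ P))ᶜ = {3, 6, 9}
((Q ∩ P) Δ P)ᶜ = {1, 3, 4, 5, 6, 7, 8, 9}
(Pᶜ)ᶜ = {2, 3, 6, 9}
(Qᶜ)ᶜ = {3, 4, 6, 8, 9}
(Pᶜ)ᶜ ∩ (Qᶜ)ᶜ = {3, 6, 9}
((Q ∩ P) Δ P)ᶜ ∩ ((Pᶜ)ᶜ ∩ (Qᶜ)ᶜ) = {3, 6, 9}
Both equal {3, 6, 9}, so ((Pᶜ ∪ Qᶜ) ∪ ((Q ∩ P) Δ P))ᶜ = ((Q ∩ P) Δ P)ᶜ ∩ ((Pᶜ)ᶜ ∩ (Qᶜ)ᶜ).

Yes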